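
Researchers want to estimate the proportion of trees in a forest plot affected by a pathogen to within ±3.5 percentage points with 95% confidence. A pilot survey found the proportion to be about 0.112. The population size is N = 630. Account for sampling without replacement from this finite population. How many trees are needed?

209

For a proportion with margin E = 0.035 at 95% confidence, z = 1.960.
n = p̂(1−p̂)(z/E)² = 0.112 × 0.888 × (1.960/0.035)² = 311.89 — call this n₀.
Finite-population correction with N = 630: n = n₀ / (1 + (n₀−1)/N) = 311.89 / 1.493 = 208.90
Round up: n = 209.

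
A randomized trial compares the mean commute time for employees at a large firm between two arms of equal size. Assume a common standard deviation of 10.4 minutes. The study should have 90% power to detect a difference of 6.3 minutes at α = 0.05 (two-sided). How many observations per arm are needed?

58 per group

For two equal groups, n per group = 2·((z_{α/2} + z_β)·σ/δ)².
z_{α/2} = 1.960; z_β = 1.282 (power 90%).
n = 2 × (3.242 × 10.4 / 6.3)² = 2 × 28.64 = 57.28
Round up: n = 58 per group.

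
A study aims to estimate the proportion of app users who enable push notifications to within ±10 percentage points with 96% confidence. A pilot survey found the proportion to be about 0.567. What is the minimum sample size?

104

For a proportion with margin E = 0.1 at 96% confidence, z = 2.054.
n = p̂(1−p̂)(z/E)² = 0.567 × 0.433 × (2.054/0.1)² = 103.58
Round up: n = 104.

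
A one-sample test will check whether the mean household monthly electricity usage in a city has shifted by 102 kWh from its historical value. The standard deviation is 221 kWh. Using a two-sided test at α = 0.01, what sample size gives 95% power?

84

For a one-sample z-test, n = ((z_{α/2} + z_β)·σ/δ)².
z_{α/2} = 2.576 (two-sided α = 0.01); z_β = 1.645 (power 95% → β = 0.05).
n = (4.221 × 221 / 102)² = 83.64
Round up: n = 84.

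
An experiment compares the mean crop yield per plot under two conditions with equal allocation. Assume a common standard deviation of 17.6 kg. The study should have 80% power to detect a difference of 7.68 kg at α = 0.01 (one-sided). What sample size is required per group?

106 per group

For two equal groups, n per group = 2·((z_α + z_β)·σ/δ)².
z_α = 2.326; z_β = 0.842 (power 80%).
n = 2 × (3.168 × 17.6 / 7.68)² = 2 × 52.71 = 105.42
Round up: n = 106 per group.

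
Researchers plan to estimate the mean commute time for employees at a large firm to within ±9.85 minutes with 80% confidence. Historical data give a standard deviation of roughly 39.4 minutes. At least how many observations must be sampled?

For a mean, the margin of error is E = z·σ/√n, so n = (zσ/E)².
At 80% confidence, z = 1.282.
n = (1.282 × 39.4 / 9.85)² = 26.30
Round up: n = 27.

27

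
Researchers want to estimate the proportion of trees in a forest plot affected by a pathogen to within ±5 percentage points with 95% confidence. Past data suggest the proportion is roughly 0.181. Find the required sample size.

For a proportion with margin E = 0.05 at 95% confidence, z = 1.960.
n = p̂(1−p̂)(z/E)² = 0.181 × 0.819 × (1.960/0.05)² = 227.79
Round up: n = 228.

n = 228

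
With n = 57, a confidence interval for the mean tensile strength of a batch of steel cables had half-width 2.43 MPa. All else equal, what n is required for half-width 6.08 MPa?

Margin of error scales as 1/√n, so n₂ = n₁·(E₁/E₂)².
n₂ = 57 × (2.43/6.08)² = 57 × 0.1597 = 9.10
Round up: n₂ = 10.

10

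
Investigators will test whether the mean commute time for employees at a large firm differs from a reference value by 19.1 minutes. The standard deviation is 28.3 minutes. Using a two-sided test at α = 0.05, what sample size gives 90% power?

24

For a one-sample z-test, n = ((z_{α/2} + z_β)·σ/δ)².
z_{α/2} = 1.960 (two-sided α = 0.05); z_β = 1.282 (power 90% → β = 0.1).
n = (3.242 × 28.3 / 19.1)² = 23.07
Round up: n = 24.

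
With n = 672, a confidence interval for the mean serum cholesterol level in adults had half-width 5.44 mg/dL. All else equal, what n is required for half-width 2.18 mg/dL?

Margin of error scales as 1/√n, so n₂ = n₁·(E₁/E₂)².
n₂ = 672 × (5.44/2.18)² = 672 × 6.227 = 4184.54
Round up: n₂ = 4185.

n = 4185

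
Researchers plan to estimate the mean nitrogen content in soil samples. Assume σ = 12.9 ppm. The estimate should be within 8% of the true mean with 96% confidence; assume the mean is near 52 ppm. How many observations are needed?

41

For a mean, the margin of error is E = z·σ/√n, so n = (zσ/E)².
At 96% confidence, z = 2.054.
E = 8% of 52 = 4.16 ppm.
n = (2.054 × 12.9 / 4.16)² = 40.57
Round up: n = 41.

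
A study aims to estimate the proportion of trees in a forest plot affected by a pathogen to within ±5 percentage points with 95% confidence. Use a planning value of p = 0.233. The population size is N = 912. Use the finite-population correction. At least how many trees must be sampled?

For a proportion with margin E = 0.05 at 95% confidence, z = 1.960.
n = p̂(1−p̂)(z/E)² = 0.233 × 0.767 × (1.960/0.05)² = 274.61 — call this n₀.
Finite-population correction with N = 912: n = n₀ / (1 + (n₀−1)/N) = 274.61 / 1.3 = 211.24
Round up: n = 212.

212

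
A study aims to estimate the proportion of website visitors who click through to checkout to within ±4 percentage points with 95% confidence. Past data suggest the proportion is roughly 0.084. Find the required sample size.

n = 185

For a proportion with margin E = 0.04 at 95% confidence, z = 1.960.
n = p̂(1−p̂)(z/E)² = 0.084 × 0.916 × (1.960/0.04)² = 184.74
Round up: n = 185.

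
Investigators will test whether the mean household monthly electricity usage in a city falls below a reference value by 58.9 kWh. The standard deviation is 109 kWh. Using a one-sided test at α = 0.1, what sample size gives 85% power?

For a one-sample z-test, n = ((z_α + z_β)·σ/δ)².
z_α = 1.282 (one-sided α = 0.1); z_β = 1.036 (power 85% → β = 0.15).
n = (2.318 × 109 / 58.9)² = 18.40
Round up: n = 19.

19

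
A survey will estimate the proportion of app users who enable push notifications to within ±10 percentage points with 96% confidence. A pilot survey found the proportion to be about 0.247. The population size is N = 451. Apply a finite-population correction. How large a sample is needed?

For a proportion with margin E = 0.1 at 96% confidence, z = 2.054.
n = p̂(1−p̂)(z/E)² = 0.247 × 0.753 × (2.054/0.1)² = 78.47 — call this n₀.
Finite-population correction with N = 451: n = n₀ / (1 + (n₀−1)/N) = 78.47 / 1.172 = 66.95
Round up: n = 67.

n = 67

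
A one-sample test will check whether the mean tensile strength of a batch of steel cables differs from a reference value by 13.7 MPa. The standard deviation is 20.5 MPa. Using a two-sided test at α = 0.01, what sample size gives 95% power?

40

For a one-sample z-test, n = ((z_{α/2} + z_β)·σ/δ)².
z_{α/2} = 2.576 (two-sided α = 0.01); z_β = 1.645 (power 95% → β = 0.05).
n = (4.221 × 20.5 / 13.7)² = 39.89
Round up: n = 40.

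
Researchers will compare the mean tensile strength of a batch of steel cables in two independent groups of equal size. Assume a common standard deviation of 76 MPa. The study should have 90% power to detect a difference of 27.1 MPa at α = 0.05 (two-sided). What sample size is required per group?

For two equal groups, n per group = 2·((z_{α/2} + z_β)·σ/δ)².
z_{α/2} = 1.960; z_β = 1.282 (power 90%).
n = 2 × (3.242 × 76 / 27.1)² = 2 × 82.66 = 165.32
Round up: n = 166 per group.

166 per group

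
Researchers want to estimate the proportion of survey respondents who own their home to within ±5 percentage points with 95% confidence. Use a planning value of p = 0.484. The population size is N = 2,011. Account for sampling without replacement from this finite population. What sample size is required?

For a proportion with margin E = 0.05 at 95% confidence, z = 1.960.
n = p̂(1−p̂)(z/E)² = 0.484 × 0.516 × (1.960/0.05)² = 383.77 — call this n₀.
Finite-population correction with N = 2,011: n = n₀ / (1 + (n₀−1)/N) = 383.77 / 1.19 = 322.50
Round up: n = 323.

323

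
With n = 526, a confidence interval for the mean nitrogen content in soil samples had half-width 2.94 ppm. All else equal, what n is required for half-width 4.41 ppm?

Margin of error scales as 1/√n, so n₂ = n₁·(E₁/E₂)².
n₂ = 526 × (2.94/4.41)² = 526 × 0.4444 = 233.75
Round up: n₂ = 234.

234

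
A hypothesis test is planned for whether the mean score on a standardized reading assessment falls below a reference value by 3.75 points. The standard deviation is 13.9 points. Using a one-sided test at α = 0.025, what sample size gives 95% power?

n = 179

For a one-sample z-test, n = ((z_α + z_β)·σ/δ)².
z_α = 1.960 (one-sided α = 0.025); z_β = 1.645 (power 95% → β = 0.05).
n = (3.605 × 13.9 / 3.75)² = 178.56
Round up: n = 179.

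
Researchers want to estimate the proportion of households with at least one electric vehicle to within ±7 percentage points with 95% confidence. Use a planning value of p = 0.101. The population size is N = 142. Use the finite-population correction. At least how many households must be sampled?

For a proportion with margin E = 0.07 at 95% confidence, z = 1.960.
n = p̂(1−p̂)(z/E)² = 0.101 × 0.899 × (1.960/0.07)² = 71.19 — call this n₀.
Finite-population correction with N = 142: n = n₀ / (1 + (n₀−1)/N) = 71.19 / 1.494 = 47.65
Round up: n = 48.

48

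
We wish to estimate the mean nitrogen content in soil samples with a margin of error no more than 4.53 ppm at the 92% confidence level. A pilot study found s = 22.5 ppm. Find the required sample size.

76

For a mean, the margin of error is E = z·σ/√n, so n = (zσ/E)².
At 92% confidence, z = 1.751.
n = (1.751 × 22.5 / 4.53)² = 75.64
Round up: n = 76.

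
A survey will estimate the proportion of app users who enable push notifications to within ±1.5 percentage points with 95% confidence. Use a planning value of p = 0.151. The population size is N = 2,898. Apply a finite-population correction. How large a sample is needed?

1248

For a proportion with margin E = 0.015 at 95% confidence, z = 1.960.
n = p̂(1−p̂)(z/E)² = 0.151 × 0.849 × (1.960/0.015)² = 2188.84 — call this n₀.
Finite-population correction with N = 2,898: n = n₀ / (1 + (n₀−1)/N) = 2188.84 / 1.755 = 1247.20
Round up: n = 1248.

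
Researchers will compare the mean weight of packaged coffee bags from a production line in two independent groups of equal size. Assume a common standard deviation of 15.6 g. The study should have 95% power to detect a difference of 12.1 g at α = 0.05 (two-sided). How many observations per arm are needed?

44 per group

For two equal groups, n per group = 2·((z_{α/2} + z_β)·σ/δ)².
z_{α/2} = 1.960; z_β = 1.645 (power 95%).
n = 2 × (3.605 × 15.6 / 12.1)² = 2 × 21.60 = 43.20
Round up: n = 44 per group.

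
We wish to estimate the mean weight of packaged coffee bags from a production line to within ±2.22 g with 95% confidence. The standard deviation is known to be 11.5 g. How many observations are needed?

104

For a mean, the margin of error is E = z·σ/√n, so n = (zσ/E)².
At 95% confidence, z = 1.960.
n = (1.960 × 11.5 / 2.22)² = 103.09
Round up: n = 104.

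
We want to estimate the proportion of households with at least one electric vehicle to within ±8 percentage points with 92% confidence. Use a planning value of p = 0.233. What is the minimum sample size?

For a proportion with margin E = 0.08 at 92% confidence, z = 1.751.
n = p̂(1−p̂)(z/E)² = 0.233 × 0.767 × (1.751/0.08)² = 85.61
Round up: n = 86.

86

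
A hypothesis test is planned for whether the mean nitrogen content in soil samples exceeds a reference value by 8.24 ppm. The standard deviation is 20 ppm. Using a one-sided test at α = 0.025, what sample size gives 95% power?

77

For a one-sample z-test, n = ((z_α + z_β)·σ/δ)².
z_α = 1.960 (one-sided α = 0.025); z_β = 1.645 (power 95% → β = 0.05).
n = (3.605 × 20 / 8.24)² = 76.56
Round up: n = 77.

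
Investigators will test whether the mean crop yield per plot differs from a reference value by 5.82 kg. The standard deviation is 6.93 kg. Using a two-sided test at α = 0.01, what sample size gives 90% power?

22

For a one-sample z-test, n = ((z_{α/2} + z_β)·σ/δ)².
z_{α/2} = 2.576 (two-sided α = 0.01); z_β = 1.282 (power 90% → β = 0.1).
n = (3.858 × 6.93 / 5.82)² = 21.10
Round up: n = 22.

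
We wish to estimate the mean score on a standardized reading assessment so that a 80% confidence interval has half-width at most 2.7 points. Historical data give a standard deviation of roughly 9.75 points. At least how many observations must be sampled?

For a mean, the margin of error is E = z·σ/√n, so n = (zσ/E)².
At 80% confidence, z = 1.282.
n = (1.282 × 9.75 / 2.7)² = 21.43
Round up: n = 22.

22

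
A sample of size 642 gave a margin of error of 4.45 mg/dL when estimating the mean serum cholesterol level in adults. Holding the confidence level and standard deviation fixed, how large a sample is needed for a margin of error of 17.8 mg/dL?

n = 41

Margin of error scales as 1/√n, so n₂ = n₁·(E₁/E₂)².
n₂ = 642 × (4.45/17.8)² = 642 × 0.0625 = 40.12
Round up: n₂ = 41.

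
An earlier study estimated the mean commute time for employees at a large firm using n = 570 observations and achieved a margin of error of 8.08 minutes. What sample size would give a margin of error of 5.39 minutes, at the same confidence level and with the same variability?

1281

Margin of error scales as 1/√n, so n₂ = n₁·(E₁/E₂)².
n₂ = 570 × (8.08/5.39)² = 570 × 2.247 = 1280.79
Round up: n₂ = 1281.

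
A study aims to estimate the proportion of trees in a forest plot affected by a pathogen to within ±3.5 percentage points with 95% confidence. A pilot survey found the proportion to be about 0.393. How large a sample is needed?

For a proportion with margin E = 0.035 at 95% confidence, z = 1.960.
n = p̂(1−p̂)(z/E)² = 0.393 × 0.607 × (1.960/0.035)² = 748.10
Round up: n = 749.

749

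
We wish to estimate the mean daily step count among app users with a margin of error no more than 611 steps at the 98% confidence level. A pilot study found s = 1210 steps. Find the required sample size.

For a mean, the margin of error is E = z·σ/√n, so n = (zσ/E)².
At 98% confidence, z = 2.326.
n = (2.326 × 1210 / 611)² = 21.22
Round up: n = 22.

22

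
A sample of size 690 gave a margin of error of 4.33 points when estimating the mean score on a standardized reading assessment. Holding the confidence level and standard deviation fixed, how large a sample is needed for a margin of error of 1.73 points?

4323

Margin of error scales as 1/√n, so n₂ = n₁·(E₁/E₂)².
n₂ = 690 × (4.33/1.73)² = 690 × 6.264 = 4322.16
Round up: n₂ = 4323.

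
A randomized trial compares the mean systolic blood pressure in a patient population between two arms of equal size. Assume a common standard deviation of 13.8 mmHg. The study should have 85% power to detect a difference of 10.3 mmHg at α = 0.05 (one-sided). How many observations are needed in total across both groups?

52 total

For two equal groups, n per group = 2·((z_α + z_β)·σ/δ)².
z_α = 1.645; z_β = 1.036 (power 85%).
n = 2 × (2.681 × 13.8 / 10.3)² = 2 × 12.90 = 25.80
Round up: n = 26 per group.
Total across both groups: 2 × 26 = 52.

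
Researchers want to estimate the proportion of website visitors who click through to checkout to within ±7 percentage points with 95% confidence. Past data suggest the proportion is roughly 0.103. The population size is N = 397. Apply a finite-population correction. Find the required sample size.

For a proportion with margin E = 0.07 at 95% confidence, z = 1.960.
n = p̂(1−p̂)(z/E)² = 0.103 × 0.897 × (1.960/0.07)² = 72.43 — call this n₀.
Finite-population correction with N = 397: n = n₀ / (1 + (n₀−1)/N) = 72.43 / 1.18 = 61.38
Round up: n = 62.

62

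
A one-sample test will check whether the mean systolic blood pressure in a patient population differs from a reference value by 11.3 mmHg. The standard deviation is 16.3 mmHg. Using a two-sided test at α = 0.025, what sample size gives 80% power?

20

For a one-sample z-test, n = ((z_{α/2} + z_β)·σ/δ)².
z_{α/2} = 2.241 (two-sided α = 0.025); z_β = 0.842 (power 80% → β = 0.2).
n = (3.083 × 16.3 / 11.3)² = 19.78
Round up: n = 20.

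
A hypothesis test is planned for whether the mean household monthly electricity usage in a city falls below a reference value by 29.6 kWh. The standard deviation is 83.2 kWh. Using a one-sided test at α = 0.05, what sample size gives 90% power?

68

For a one-sample z-test, n = ((z_α + z_β)·σ/δ)².
z_α = 1.645 (one-sided α = 0.05); z_β = 1.282 (power 90% → β = 0.1).
n = (2.927 × 83.2 / 29.6)² = 67.69
Round up: n = 68.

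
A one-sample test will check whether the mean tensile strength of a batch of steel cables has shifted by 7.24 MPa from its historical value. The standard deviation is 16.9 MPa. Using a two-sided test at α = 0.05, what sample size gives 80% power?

43

For a one-sample z-test, n = ((z_{α/2} + z_β)·σ/δ)².
z_{α/2} = 1.960 (two-sided α = 0.05); z_β = 0.842 (power 80% → β = 0.2).
n = (2.802 × 16.9 / 7.24)² = 42.78
Round up: n = 43.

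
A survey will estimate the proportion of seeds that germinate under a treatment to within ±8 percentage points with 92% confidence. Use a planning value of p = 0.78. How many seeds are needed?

83

For a proportion with margin E = 0.08 at 92% confidence, z = 1.751.
n = p̂(1−p̂)(z/E)² = 0.78 × 0.22 × (1.751/0.08)² = 82.21
Round up: n = 83.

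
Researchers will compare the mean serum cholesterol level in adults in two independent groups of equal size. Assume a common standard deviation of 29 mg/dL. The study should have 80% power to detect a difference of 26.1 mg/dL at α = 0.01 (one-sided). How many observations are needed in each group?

For two equal groups, n per group = 2·((z_α + z_β)·σ/δ)².
z_α = 2.326; z_β = 0.842 (power 80%).
n = 2 × (3.168 × 29 / 26.1)² = 2 × 12.39 = 24.78
Round up: n = 25 per group.

25 per group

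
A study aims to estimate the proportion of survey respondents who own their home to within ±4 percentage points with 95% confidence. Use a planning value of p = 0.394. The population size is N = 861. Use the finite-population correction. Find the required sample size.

For a proportion with margin E = 0.04 at 95% confidence, z = 1.960.
n = p̂(1−p̂)(z/E)² = 0.394 × 0.606 × (1.960/0.04)² = 573.27 — call this n₀.
Finite-population correction with N = 861: n = n₀ / (1 + (n₀−1)/N) = 573.27 / 1.665 = 344.31
Round up: n = 345.

n = 345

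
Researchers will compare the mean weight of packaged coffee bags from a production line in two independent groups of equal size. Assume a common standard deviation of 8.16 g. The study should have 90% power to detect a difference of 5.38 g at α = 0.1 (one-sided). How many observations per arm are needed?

31 per group

For two equal groups, n per group = 2·((z_α + z_β)·σ/δ)².
z_α = 1.282; z_β = 1.282 (power 90%).
n = 2 × (2.564 × 8.16 / 5.38)² = 2 × 15.12 = 30.24
Round up: n = 31 per group.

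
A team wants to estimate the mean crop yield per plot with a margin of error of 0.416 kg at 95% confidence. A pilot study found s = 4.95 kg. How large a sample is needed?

n = 544

For a mean, the margin of error is E = z·σ/√n, so n = (zσ/E)².
At 95% confidence, z = 1.960.
n = (1.960 × 4.95 / 0.416)² = 543.92
Round up: n = 544.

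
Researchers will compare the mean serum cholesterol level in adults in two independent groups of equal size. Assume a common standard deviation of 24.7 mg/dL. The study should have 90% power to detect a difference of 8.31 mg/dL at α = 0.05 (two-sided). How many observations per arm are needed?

For two equal groups, n per group = 2·((z_{α/2} + z_β)·σ/δ)².
z_{α/2} = 1.960; z_β = 1.282 (power 90%).
n = 2 × (3.242 × 24.7 / 8.31)² = 2 × 92.86 = 185.72
Round up: n = 186 per group.

186 per group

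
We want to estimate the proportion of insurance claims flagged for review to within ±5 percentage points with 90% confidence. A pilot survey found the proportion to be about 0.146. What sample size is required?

For a proportion with margin E = 0.05 at 90% confidence, z = 1.645.
n = p̂(1−p̂)(z/E)² = 0.146 × 0.854 × (1.645/0.05)² = 134.96
Round up: n = 135.

135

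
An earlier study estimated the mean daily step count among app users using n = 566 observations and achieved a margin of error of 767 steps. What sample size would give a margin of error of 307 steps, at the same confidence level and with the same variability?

Margin of error scales as 1/√n, so n₂ = n₁·(E₁/E₂)².
n₂ = 566 × (767/307)² = 566 × 6.242 = 3532.97
Round up: n₂ = 3533.

n = 3533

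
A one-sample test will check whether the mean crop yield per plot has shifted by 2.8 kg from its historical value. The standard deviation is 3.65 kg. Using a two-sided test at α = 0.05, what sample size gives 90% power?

For a one-sample z-test, n = ((z_{α/2} + z_β)·σ/δ)².
z_{α/2} = 1.960 (two-sided α = 0.05); z_β = 1.282 (power 90% → β = 0.1).
n = (3.242 × 3.65 / 2.8)² = 17.86
Round up: n = 18.

18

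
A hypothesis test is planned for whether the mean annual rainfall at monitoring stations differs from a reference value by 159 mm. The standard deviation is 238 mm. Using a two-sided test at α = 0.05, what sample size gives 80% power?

n = 18

For a one-sample z-test, n = ((z_{α/2} + z_β)·σ/δ)².
z_{α/2} = 1.960 (two-sided α = 0.05); z_β = 0.842 (power 80% → β = 0.2).
n = (2.802 × 238 / 159)² = 17.59
Round up: n = 18.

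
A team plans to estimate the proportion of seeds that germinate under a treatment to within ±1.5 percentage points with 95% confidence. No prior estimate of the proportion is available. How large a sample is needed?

4269

For a proportion with margin E = 0.015 at 95% confidence, z = 1.960.
With no prior estimate, use p = 0.5, which maximizes p(1−p) at 0.25.
n = 0.25 × (z/E)² = 0.25 × (1.960/0.015)² = 4268.44
Round up: n = 4269.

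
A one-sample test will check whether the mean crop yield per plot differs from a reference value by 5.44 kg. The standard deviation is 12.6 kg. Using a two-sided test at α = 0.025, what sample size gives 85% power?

n = 58

For a one-sample z-test, n = ((z_{α/2} + z_β)·σ/δ)².
z_{α/2} = 2.241 (two-sided α = 0.025); z_β = 1.036 (power 85% → β = 0.15).
n = (3.277 × 12.6 / 5.44)² = 57.61
Round up: n = 58.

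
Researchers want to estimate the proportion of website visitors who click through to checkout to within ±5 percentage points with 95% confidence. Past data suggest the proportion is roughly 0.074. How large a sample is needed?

For a proportion with margin E = 0.05 at 95% confidence, z = 1.960.
n = p̂(1−p̂)(z/E)² = 0.074 × 0.926 × (1.960/0.05)² = 105.30
Round up: n = 106.

106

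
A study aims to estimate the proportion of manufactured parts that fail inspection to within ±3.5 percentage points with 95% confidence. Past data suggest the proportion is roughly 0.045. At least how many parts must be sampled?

For a proportion with margin E = 0.035 at 95% confidence, z = 1.960.
n = p̂(1−p̂)(z/E)² = 0.045 × 0.955 × (1.960/0.035)² = 134.77
Round up: n = 135.

135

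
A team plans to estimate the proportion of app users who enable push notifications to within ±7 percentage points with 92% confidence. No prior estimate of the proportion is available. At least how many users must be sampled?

For a proportion with margin E = 0.07 at 92% confidence, z = 1.751.
With no prior estimate, use p = 0.5, which maximizes p(1−p) at 0.25.
n = 0.25 × (z/E)² = 0.25 × (1.751/0.07)² = 156.43
Round up: n = 157.

157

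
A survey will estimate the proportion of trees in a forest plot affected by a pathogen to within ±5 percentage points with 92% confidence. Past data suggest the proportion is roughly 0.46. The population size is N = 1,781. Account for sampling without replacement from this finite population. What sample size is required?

For a proportion with margin E = 0.05 at 92% confidence, z = 1.751.
n = p̂(1−p̂)(z/E)² = 0.46 × 0.54 × (1.751/0.05)² = 304.64 — call this n₀.
Finite-population correction with N = 1,781: n = n₀ / (1 + (n₀−1)/N) = 304.64 / 1.17 = 260.38
Round up: n = 261.

261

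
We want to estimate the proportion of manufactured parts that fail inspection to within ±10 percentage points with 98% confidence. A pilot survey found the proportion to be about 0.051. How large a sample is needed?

27

For a proportion with margin E = 0.1 at 98% confidence, z = 2.326.
n = p̂(1−p̂)(z/E)² = 0.051 × 0.949 × (2.326/0.1)² = 26.19
Round up: n = 27.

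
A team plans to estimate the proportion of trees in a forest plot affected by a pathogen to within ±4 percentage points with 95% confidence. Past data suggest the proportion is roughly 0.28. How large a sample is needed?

For a proportion with margin E = 0.04 at 95% confidence, z = 1.960.
n = p̂(1−p̂)(z/E)² = 0.28 × 0.72 × (1.960/0.04)² = 484.04
Round up: n = 485.

485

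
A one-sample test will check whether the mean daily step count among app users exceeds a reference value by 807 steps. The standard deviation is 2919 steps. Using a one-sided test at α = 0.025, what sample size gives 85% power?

For a one-sample z-test, n = ((z_α + z_β)·σ/δ)².
z_α = 1.960 (one-sided α = 0.025); z_β = 1.036 (power 85% → β = 0.15).
n = (2.996 × 2919 / 807)² = 117.44
Round up: n = 118.

118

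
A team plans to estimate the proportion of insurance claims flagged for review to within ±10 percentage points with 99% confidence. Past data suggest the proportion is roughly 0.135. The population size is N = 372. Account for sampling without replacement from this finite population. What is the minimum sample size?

For a proportion with margin E = 0.1 at 99% confidence, z = 2.576.
n = p̂(1−p̂)(z/E)² = 0.135 × 0.865 × (2.576/0.1)² = 77.49 — call this n₀.
Finite-population correction with N = 372: n = n₀ / (1 + (n₀−1)/N) = 77.49 / 1.206 = 64.25
Round up: n = 65.

65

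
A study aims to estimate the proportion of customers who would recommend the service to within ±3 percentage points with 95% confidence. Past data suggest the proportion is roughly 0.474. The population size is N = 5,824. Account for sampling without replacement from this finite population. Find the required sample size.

For a proportion with margin E = 0.03 at 95% confidence, z = 1.960.
n = p̂(1−p̂)(z/E)² = 0.474 × 0.526 × (1.960/0.03)² = 1064.23 — call this n₀.
Finite-population correction with N = 5,824: n = n₀ / (1 + (n₀−1)/N) = 1064.23 / 1.183 = 899.60
Round up: n = 900.

n = 900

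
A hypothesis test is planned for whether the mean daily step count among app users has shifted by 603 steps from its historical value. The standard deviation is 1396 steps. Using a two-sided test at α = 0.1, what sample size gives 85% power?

n = 39

For a one-sample z-test, n = ((z_{α/2} + z_β)·σ/δ)².
z_{α/2} = 1.645 (two-sided α = 0.1); z_β = 1.036 (power 85% → β = 0.15).
n = (2.681 × 1396 / 603)² = 38.52
Round up: n = 39.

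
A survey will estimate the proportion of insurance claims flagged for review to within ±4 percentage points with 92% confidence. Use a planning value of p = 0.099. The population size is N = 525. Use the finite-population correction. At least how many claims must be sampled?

For a proportion with margin E = 0.04 at 92% confidence, z = 1.751.
n = p̂(1−p̂)(z/E)² = 0.099 × 0.901 × (1.751/0.04)² = 170.93 — call this n₀.
Finite-population correction with N = 525: n = n₀ / (1 + (n₀−1)/N) = 170.93 / 1.324 = 129.10
Round up: n = 130.

n = 130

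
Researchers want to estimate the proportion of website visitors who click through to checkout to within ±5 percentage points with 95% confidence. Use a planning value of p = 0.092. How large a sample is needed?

129

For a proportion with margin E = 0.05 at 95% confidence, z = 1.960.
n = p̂(1−p̂)(z/E)² = 0.092 × 0.908 × (1.960/0.05)² = 128.36
Round up: n = 129.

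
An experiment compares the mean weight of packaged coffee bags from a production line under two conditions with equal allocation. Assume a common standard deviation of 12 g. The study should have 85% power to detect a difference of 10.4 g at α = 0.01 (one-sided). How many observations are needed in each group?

For two equal groups, n per group = 2·((z_α + z_β)·σ/δ)².
z_α = 2.326; z_β = 1.036 (power 85%).
n = 2 × (3.362 × 12 / 10.4)² = 2 × 15.05 = 30.10
Round up: n = 31 per group.

31 per group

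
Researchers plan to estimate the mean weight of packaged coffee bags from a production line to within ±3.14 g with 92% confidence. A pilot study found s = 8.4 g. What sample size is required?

For a mean, the margin of error is E = z·σ/√n, so n = (zσ/E)².
At 92% confidence, z = 1.751.
n = (1.751 × 8.4 / 3.14)² = 21.94
Round up: n = 22.

22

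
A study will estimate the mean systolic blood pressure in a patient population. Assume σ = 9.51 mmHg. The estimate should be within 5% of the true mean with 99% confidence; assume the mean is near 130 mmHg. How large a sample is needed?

For a mean, the margin of error is E = z·σ/√n, so n = (zσ/E)².
At 99% confidence, z = 2.576.
E = 5% of 130 = 6.5 mmHg.
n = (2.576 × 9.51 / 6.5)² = 14.20
Round up: n = 15.

15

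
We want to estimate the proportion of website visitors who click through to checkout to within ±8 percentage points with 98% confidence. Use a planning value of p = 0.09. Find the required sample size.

70

For a proportion with margin E = 0.08 at 98% confidence, z = 2.326.
n = p̂(1−p̂)(z/E)² = 0.09 × 0.91 × (2.326/0.08)² = 69.23
Round up: n = 70.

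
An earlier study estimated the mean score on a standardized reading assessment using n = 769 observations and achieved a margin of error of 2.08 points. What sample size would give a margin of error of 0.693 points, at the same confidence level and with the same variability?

Margin of error scales as 1/√n, so n₂ = n₁·(E₁/E₂)².
n₂ = 769 × (2.08/0.693)² = 769 × 9.009 = 6927.92
Round up: n₂ = 6928.

6928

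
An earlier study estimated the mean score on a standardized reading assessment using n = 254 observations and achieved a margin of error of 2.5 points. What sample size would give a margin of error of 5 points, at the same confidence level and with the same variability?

64

Margin of error scales as 1/√n, so n₂ = n₁·(E₁/E₂)².
n₂ = 254 × (2.5/5)² = 254 × 0.25 = 63.50
Round up: n₂ = 64.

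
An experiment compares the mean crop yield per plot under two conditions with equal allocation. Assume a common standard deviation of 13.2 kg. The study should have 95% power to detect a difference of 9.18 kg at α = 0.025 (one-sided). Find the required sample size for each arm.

54 per group

For two equal groups, n per group = 2·((z_α + z_β)·σ/δ)².
z_α = 1.960; z_β = 1.645 (power 95%).
n = 2 × (3.605 × 13.2 / 9.18)² = 2 × 26.87 = 53.74
Round up: n = 54 per group.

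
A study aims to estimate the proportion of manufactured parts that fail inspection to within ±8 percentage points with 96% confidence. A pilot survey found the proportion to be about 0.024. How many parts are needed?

For a proportion with margin E = 0.08 at 96% confidence, z = 2.054.
n = p̂(1−p̂)(z/E)² = 0.024 × 0.976 × (2.054/0.08)² = 15.44
Round up: n = 16.

n = 16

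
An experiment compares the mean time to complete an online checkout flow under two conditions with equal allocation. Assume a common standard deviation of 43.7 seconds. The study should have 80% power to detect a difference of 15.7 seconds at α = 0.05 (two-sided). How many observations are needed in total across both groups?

244 total

For two equal groups, n per group = 2·((z_{α/2} + z_β)·σ/δ)².
z_{α/2} = 1.960; z_β = 0.842 (power 80%).
n = 2 × (2.802 × 43.7 / 15.7)² = 2 × 60.83 = 121.66
Round up: n = 122 per group.
Total across both groups: 2 × 122 = 244.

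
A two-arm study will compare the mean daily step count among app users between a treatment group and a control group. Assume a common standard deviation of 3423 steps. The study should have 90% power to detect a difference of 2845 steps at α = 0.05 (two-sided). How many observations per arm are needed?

31 per group

For two equal groups, n per group = 2·((z_{α/2} + z_β)·σ/δ)².
z_{α/2} = 1.960; z_β = 1.282 (power 90%).
n = 2 × (3.242 × 3423 / 2845)² = 2 × 15.22 = 30.44
Round up: n = 31 per group.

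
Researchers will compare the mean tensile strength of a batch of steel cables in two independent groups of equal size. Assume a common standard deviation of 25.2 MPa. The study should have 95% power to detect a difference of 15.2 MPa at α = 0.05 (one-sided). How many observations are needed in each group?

60 per group

For two equal groups, n per group = 2·((z_α + z_β)·σ/δ)².
z_α = 1.645; z_β = 1.645 (power 95%).
n = 2 × (3.290 × 25.2 / 15.2)² = 2 × 29.75 = 59.50
Round up: n = 60 per group.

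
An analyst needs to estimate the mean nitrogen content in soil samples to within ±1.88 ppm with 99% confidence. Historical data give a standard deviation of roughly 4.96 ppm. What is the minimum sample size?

For a mean, the margin of error is E = z·σ/√n, so n = (zσ/E)².
At 99% confidence, z = 2.576.
n = (2.576 × 4.96 / 1.88)² = 46.19
Round up: n = 47.

47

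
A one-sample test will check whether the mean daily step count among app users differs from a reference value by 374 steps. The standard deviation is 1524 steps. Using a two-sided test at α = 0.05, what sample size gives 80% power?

For a one-sample z-test, n = ((z_{α/2} + z_β)·σ/δ)².
z_{α/2} = 1.960 (two-sided α = 0.05); z_β = 0.842 (power 80% → β = 0.2).
n = (2.802 × 1524 / 374)² = 130.37
Round up: n = 131.

n = 131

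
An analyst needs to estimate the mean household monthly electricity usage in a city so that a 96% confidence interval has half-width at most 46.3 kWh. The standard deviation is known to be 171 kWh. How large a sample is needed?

58

For a mean, the margin of error is E = z·σ/√n, so n = (zσ/E)².
At 96% confidence, z = 2.054.
n = (2.054 × 171 / 46.3)² = 57.55
Round up: n = 58.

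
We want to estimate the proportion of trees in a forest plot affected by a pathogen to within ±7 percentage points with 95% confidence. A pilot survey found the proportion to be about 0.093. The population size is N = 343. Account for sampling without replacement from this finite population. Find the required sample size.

56

For a proportion with margin E = 0.07 at 95% confidence, z = 1.960.
n = p̂(1−p̂)(z/E)² = 0.093 × 0.907 × (1.960/0.07)² = 66.13 — call this n₀.
Finite-population correction with N = 343: n = n₀ / (1 + (n₀−1)/N) = 66.13 / 1.19 = 55.57
Round up: n = 56.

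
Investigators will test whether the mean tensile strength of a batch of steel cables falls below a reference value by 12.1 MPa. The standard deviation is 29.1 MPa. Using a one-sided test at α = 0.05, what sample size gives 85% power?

For a one-sample z-test, n = ((z_α + z_β)·σ/δ)².
z_α = 1.645 (one-sided α = 0.05); z_β = 1.036 (power 85% → β = 0.15).
n = (2.681 × 29.1 / 12.1)² = 41.57
Round up: n = 42.

42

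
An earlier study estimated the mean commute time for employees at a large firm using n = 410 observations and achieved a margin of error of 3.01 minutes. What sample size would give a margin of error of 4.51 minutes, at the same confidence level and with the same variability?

Margin of error scales as 1/√n, so n₂ = n₁·(E₁/E₂)².
n₂ = 410 × (3.01/4.51)² = 410 × 0.4454 = 182.61
Round up: n₂ = 183.

183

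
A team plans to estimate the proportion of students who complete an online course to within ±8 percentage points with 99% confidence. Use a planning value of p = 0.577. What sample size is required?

254

For a proportion with margin E = 0.08 at 99% confidence, z = 2.576.
n = p̂(1−p̂)(z/E)² = 0.577 × 0.423 × (2.576/0.08)² = 253.06
Round up: n = 254.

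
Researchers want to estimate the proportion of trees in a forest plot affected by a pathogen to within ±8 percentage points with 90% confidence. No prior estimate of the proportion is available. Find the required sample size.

For a proportion with margin E = 0.08 at 90% confidence, z = 1.645.
With no prior estimate, use p = 0.5, which maximizes p(1−p) at 0.25.
n = 0.25 × (z/E)² = 0.25 × (1.645/0.08)² = 105.70
Round up: n = 106.

106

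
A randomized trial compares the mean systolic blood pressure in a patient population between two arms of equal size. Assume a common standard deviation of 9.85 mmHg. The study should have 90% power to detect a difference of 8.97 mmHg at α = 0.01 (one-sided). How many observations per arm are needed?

For two equal groups, n per group = 2·((z_α + z_β)·σ/δ)².
z_α = 2.326; z_β = 1.282 (power 90%).
n = 2 × (3.608 × 9.85 / 8.97)² = 2 × 15.70 = 31.40
Round up: n = 32 per group.

32 per group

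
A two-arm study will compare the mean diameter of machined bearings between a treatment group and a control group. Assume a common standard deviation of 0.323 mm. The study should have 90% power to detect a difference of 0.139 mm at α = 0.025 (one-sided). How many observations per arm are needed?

114 per group

For two equal groups, n per group = 2·((z_α + z_β)·σ/δ)².
z_α = 1.960; z_β = 1.282 (power 90%).
n = 2 × (3.242 × 0.323 / 0.139)² = 2 × 56.75 = 113.50
Round up: n = 114 per group.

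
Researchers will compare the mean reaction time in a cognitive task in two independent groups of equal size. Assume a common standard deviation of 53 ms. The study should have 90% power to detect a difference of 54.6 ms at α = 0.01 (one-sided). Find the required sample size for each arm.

For two equal groups, n per group = 2·((z_α + z_β)·σ/δ)².
z_α = 2.326; z_β = 1.282 (power 90%).
n = 2 × (3.608 × 53 / 54.6)² = 2 × 12.27 = 24.54
Round up: n = 25 per group.

25 per group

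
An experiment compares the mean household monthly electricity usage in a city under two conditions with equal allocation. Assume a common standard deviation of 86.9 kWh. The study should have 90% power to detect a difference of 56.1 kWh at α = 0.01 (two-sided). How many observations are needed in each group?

72 per group

For two equal groups, n per group = 2·((z_{α/2} + z_β)·σ/δ)².
z_{α/2} = 2.576; z_β = 1.282 (power 90%).
n = 2 × (3.858 × 86.9 / 56.1)² = 2 × 35.71 = 71.42
Round up: n = 72 per group.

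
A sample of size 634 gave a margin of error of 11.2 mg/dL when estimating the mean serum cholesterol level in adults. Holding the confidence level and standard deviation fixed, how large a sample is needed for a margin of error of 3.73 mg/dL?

5717

Margin of error scales as 1/√n, so n₂ = n₁·(E₁/E₂)².
n₂ = 634 × (11.2/3.73)² = 634 × 9.016 = 5716.14
Round up: n₂ = 5717.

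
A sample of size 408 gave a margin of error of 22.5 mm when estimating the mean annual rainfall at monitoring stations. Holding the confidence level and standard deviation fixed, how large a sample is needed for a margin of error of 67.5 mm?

Margin of error scales as 1/√n, so n₂ = n₁·(E₁/E₂)².
n₂ = 408 × (22.5/67.5)² = 408 × 0.1111 = 45.33
Round up: n₂ = 46.

46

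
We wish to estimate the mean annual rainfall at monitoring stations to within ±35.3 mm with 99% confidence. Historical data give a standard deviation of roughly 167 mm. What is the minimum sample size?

For a mean, the margin of error is E = z·σ/√n, so n = (zσ/E)².
At 99% confidence, z = 2.576.
n = (2.576 × 167 / 35.3)² = 148.52
Round up: n = 149.

n = 149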